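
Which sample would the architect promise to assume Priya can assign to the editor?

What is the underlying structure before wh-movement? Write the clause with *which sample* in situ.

'which sample' functions as the direct object of 'assign'. Fronting leaves a gap immediately after 'assign':
Which sample would the architect promise to assume Priya can assign ___ to the editor?

The architect would promise to assume Priya can assign which sample to the editor.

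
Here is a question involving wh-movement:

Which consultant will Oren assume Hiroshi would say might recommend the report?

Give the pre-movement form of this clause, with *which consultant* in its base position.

The filler 'which consultant' is interpreted as the subject of the clause embedded under 'say'. Fronting leaves a gap immediately after 'say':
Which consultant will Oren assume Hiroshi would say ___ might recommend the report?

Oren will assume Hiroshi would say which consultant might recommend the report.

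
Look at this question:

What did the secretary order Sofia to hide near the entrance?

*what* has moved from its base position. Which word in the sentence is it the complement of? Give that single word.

hide

Before movement: The secretary did order Sofia to hide what near the entrance.
The filler 'what' is interpreted as the direct object of 'hide'. Wh-movement fronts it, leaving a gap right after 'hide':
What did the secretary order Sofia to hide ___ near the entrance?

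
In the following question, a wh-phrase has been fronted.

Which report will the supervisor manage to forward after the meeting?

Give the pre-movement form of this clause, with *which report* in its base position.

The supervisor will manage to forward which report after the meeting.

The filler 'which report' is interpreted as the direct object of 'forward'. Wh-movement fronts it, leaving a gap right after 'forward':
Which report will the supervisor manage to forward ___ after the meeting?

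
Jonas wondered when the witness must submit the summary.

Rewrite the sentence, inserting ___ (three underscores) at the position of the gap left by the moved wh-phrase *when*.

Before movement: The witness must submit the summary when.
The filler 'when' is interpreted as the temporal adjunct. The gap is right after 'summary'.

Jonas wondered when the witness must submit the summary ___.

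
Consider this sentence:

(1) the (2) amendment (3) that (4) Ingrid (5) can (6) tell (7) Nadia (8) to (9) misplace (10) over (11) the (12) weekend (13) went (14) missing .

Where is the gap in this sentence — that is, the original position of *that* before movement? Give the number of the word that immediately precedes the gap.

'that' functions as the direct object of 'misplace'. Fronting leaves a gap immediately after 'misplace':
The amendment that Ingrid can tell Nadia to misplace ___ over the weekend went missing.
'misplace' is word 9.

9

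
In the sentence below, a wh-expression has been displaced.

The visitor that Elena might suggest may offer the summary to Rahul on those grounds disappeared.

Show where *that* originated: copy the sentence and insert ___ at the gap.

The visitor that Elena might suggest ___ may offer the summary to Rahul on those grounds disappeared.

'that' functions as the subject of the clause embedded under 'suggest'. The gap is right after 'suggest'.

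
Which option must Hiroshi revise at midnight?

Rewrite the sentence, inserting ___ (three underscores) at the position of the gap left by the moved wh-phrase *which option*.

Which option must Hiroshi revise ___ at midnight?

Before movement: Hiroshi must revise which option at midnight.
'which option' is the direct object of 'revise'. The gap is right after 'revise'.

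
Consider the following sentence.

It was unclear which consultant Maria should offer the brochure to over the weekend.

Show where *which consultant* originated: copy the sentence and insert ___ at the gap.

In situ: Maria should offer the brochure to which consultant over the weekend.
'which consultant' is the object of the preposition 'to' (recipient of 'offer'). The gap is right after 'to'.

It was unclear which consultant Maria should offer the brochure to ___ over the weekend.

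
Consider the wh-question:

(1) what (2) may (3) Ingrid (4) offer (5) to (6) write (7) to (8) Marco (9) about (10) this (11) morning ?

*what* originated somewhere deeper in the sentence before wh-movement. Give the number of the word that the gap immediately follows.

Underlying clause: Ingrid may offer to write to Marco about what this morning.
'what' is the object of the preposition 'about'. Wh-movement fronts it, leaving a gap right after 'about':
What may Ingrid offer to write to Marco about ___ this morning?
'about' is word 9.

9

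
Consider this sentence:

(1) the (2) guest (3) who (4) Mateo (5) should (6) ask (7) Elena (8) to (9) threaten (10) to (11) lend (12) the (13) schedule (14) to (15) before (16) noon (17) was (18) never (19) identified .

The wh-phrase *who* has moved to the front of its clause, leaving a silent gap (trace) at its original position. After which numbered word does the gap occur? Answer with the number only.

14

The filler 'who' is interpreted as the object of the preposition 'to' (recipient of 'lend'). Fronting leaves a gap immediately after 'to':
The guest who Mateo should ask Elena to threaten to lend the schedule to ___ before noon was never identified.
'to' is word 14.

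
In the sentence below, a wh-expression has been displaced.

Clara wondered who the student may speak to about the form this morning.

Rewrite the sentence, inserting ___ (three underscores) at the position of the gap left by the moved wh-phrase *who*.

Clara wondered who the student may speak to ___ about the form this morning.

Before movement: The student may speak to who about the form this morning.
'who' functions as the object of the preposition 'to'. The gap is right after 'to'.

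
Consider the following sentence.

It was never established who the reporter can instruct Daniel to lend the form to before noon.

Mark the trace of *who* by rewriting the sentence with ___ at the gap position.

Before movement: The reporter can instruct Daniel to lend the form to who before noon.
'who' is the object of the preposition 'to' (recipient of 'lend'). The gap is right after 'to'.

It was never established who the reporter can instruct Daniel to lend the form to ___ before noon.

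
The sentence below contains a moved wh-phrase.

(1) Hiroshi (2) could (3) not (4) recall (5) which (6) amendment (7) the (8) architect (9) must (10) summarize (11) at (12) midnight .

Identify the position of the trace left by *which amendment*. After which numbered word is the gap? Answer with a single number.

Underlying clause: The architect must summarize which amendment at midnight.
'which amendment' is the direct object of 'summarize'. It moves to the left edge, and the trace sits right after 'summarize':
Hiroshi could not recall which amendment the architect must summarize ___ at midnight.
'summarize' is word 10.

10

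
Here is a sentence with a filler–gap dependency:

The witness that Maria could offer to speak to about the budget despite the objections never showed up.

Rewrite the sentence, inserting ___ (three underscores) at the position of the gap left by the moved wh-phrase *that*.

The filler 'that' is interpreted as the object of the preposition 'to'. The gap is right after 'to'.

The witness that Maria could offer to speak to ___ about the budget despite the objections never showed up.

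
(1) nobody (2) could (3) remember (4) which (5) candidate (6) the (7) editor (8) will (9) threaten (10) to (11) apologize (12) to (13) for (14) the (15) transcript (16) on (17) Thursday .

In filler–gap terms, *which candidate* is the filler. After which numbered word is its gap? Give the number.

12

Underlying clause: The editor will threaten to apologize to which candidate for the transcript on Thursday.
The filler 'which candidate' is interpreted as the object of the preposition 'to'. Fronting leaves a gap immediately after 'to':
Nobody could remember which candidate the editor will threaten to apologize to ___ for the transcript on Thursday.
'to' is word 12.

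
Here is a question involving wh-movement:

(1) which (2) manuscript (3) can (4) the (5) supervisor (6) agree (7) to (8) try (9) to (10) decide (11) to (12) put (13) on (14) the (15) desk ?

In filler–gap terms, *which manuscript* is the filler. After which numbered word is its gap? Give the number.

12

Underlying clause: The supervisor can agree to try to decide to put which manuscript on the desk.
The filler 'which manuscript' is interpreted as the direct object of 'put'. It moves to the left edge, and the trace sits right after 'put':
Which manuscript can the supervisor agree to try to decide to put ___ on the desk?
'put' is word 12.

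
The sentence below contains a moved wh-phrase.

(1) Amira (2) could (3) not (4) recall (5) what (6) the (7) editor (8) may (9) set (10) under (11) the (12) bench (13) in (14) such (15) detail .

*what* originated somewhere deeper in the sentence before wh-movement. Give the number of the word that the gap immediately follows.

Pre-movement form: The editor may set what under the bench in such detail.
The filler 'what' is interpreted as the direct object of 'set'. Fronting leaves a gap immediately after 'set':
Amira could not recall what the editor may set ___ under the bench in such detail.
'set' is word 9.

9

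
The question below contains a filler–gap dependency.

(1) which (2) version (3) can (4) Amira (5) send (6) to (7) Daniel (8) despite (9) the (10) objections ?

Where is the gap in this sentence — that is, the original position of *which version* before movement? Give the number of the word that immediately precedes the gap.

5

Before movement: Amira can send which version to Daniel despite the objections.
The filler 'which version' is interpreted as the direct object of 'send'. Wh-movement fronts it, leaving a gap right after 'send':
Which version can Amira send ___ to Daniel despite the objections?
'send' is word 5.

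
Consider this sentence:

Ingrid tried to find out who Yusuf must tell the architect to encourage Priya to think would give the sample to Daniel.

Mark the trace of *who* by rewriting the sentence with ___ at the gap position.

Ingrid tried to find out who Yusuf must tell the architect to encourage Priya to think ___ would give the sample to Daniel.

Underlying clause: Yusuf must tell the architect to encourage Priya to think who would give the sample to Daniel.
The filler 'who' is interpreted as the subject of the clause embedded under 'think'. The gap is right after 'think'.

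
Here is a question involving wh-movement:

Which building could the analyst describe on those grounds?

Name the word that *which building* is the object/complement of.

In situ: The analyst could describe which building on those grounds.
'which building' functions as the direct object of 'describe'. Wh-movement fronts it, leaving a gap right after 'describe':
Which building could the analyst describe ___ on those grounds?

describe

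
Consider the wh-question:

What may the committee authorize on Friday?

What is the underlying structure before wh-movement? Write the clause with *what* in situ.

'what' is the direct object of 'authorize'. Wh-movement fronts it, leaving a gap right after 'authorize':
What may the committee authorize ___ on Friday?

The committee may authorize what on Friday.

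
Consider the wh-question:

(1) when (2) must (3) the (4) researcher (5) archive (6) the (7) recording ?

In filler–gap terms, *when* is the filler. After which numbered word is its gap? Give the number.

Before movement: The researcher must archive the recording when.
The filler 'when' is interpreted as the temporal adjunct. Wh-movement fronts it, leaving a gap right after 'recording':
When must the researcher archive the recording ___?
'recording' is word 7.

7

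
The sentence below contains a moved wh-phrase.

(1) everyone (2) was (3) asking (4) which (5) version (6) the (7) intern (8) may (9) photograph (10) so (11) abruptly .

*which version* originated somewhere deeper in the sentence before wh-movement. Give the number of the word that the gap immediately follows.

9

Underlying clause: The intern may photograph which version so abruptly.
The filler 'which version' is interpreted as the direct object of 'photograph'. It moves to the left edge, and the trace sits right after 'photograph':
Everyone was asking which version the intern may photograph ___ so abruptly.
'photograph' is word 9.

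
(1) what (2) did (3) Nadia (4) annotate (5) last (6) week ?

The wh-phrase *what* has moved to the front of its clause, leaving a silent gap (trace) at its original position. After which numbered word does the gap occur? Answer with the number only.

Pre-movement form: Nadia did annotate what last week.
The filler 'what' is interpreted as the direct object of 'annotate'. Fronting leaves a gap immediately after 'annotate':
What did Nadia annotate ___ last week?
'annotate' is word 4.

4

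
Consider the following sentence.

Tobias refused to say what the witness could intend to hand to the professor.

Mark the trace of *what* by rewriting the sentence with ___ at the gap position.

Tobias refused to say what the witness could intend to hand ___ to the professor.

In situ: The witness could intend to hand what to the professor.
The filler 'what' is interpreted as the direct object of 'hand'. The gap is right after 'hand'.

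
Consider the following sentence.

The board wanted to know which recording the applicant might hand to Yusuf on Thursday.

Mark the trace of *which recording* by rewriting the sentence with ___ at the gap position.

Before movement: The applicant might hand which recording to Yusuf on Thursday.
The filler 'which recording' is interpreted as the direct object of 'hand'. The gap is right after 'hand'.

The board wanted to know which recording the applicant might hand ___ to Yusuf on Thursday.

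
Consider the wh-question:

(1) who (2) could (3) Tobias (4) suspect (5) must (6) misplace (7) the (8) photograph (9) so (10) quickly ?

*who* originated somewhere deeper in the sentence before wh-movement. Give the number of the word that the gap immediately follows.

4

In situ: Tobias could suspect who must misplace the photograph so quickly.
'who' functions as the subject of the clause embedded under 'suspect'. Wh-movement fronts it, leaving a gap right after 'suspect':
Who could Tobias suspect ___ must misplace the photograph so quickly?
'suspect' is word 4.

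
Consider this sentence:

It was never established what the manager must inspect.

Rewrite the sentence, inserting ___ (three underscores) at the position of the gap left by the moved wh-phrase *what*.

It was never established what the manager must inspect ___.

Underlying clause: The manager must inspect what.
'what' is the direct object of 'inspect'. The gap is right after 'inspect'.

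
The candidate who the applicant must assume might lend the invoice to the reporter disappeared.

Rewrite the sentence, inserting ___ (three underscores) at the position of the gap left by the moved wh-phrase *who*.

The candidate who the applicant must assume ___ might lend the invoice to the reporter disappeared.

'who' is the subject of the clause embedded under 'assume'. The gap is right after 'assume'.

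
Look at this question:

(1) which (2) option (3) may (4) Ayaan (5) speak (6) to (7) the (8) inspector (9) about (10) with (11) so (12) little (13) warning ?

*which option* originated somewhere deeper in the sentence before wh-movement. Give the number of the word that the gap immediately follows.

9

Before movement: Ayaan may speak to the inspector about which option with so little warning.
'which option' functions as the object of the preposition 'about'. It moves to the left edge, and the trace sits right after 'about':
Which option may Ayaan speak to the inspector about ___ with so little warning?
'about' is word 9.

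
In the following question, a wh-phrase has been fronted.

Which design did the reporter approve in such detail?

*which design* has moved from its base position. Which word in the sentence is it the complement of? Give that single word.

approve

In situ: The reporter did approve which design in such detail.
'which design' functions as the direct object of 'approve'. It moves to the left edge, and the trace sits right after 'approve':
Which design did the reporter approve ___ in such detail?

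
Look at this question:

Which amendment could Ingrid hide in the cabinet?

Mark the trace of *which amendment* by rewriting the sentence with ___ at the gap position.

Which amendment could Ingrid hide ___ in the cabinet?

Before movement: Ingrid could hide which amendment in the cabinet.
'which amendment' functions as the direct object of 'hide'. The gap is right after 'hide'.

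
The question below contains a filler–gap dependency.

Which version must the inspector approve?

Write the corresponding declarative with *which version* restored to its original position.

'which version' functions as the direct object of 'approve'. Fronting leaves a gap immediately after 'approve':
Which version must the inspector approve ___?

The inspector must approve which version.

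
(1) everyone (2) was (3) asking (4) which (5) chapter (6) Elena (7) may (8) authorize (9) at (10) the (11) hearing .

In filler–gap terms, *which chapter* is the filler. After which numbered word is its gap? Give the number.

Underlying clause: Elena may authorize which chapter at the hearing.
'which chapter' is the direct object of 'authorize'. Wh-movement fronts it, leaving a gap right after 'authorize':
Everyone was asking which chapter Elena may authorize ___ at the hearing.
'authorize' is word 8.

8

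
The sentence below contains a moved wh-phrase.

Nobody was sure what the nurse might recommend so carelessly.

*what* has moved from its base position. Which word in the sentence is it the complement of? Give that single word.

Underlying clause: The nurse might recommend what so carelessly.
'what' is the direct object of 'recommend'. It moves to the left edge, and the trace sits right after 'recommend':
Nobody was sure what the nurse might recommend ___ so carelessly.

recommend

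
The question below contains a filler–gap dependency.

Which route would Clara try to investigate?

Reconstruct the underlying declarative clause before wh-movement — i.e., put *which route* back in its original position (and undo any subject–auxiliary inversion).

'which route' is the direct object of 'investigate'. Wh-movement fronts it, leaving a gap right after 'investigate':
Which route would Clara try to investigate ___?

Clara would try to investigate which route.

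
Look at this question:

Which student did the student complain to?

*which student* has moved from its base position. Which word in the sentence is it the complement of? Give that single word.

Underlying clause: The student did complain to which student.
The filler 'which student' is interpreted as the object of the preposition 'to'. Wh-movement fronts it, leaving a gap right after 'to':
Which student did the student complain to ___?

to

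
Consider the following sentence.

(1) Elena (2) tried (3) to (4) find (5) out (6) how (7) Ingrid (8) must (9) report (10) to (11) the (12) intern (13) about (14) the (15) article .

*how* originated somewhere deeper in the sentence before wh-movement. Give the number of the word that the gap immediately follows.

In situ: Ingrid must report to the intern about the article how.
'how' is the manner adjunct. Wh-movement fronts it, leaving a gap right after 'article':
Elena tried to find out how Ingrid must report to the intern about the article ___.
'article' is word 15.

15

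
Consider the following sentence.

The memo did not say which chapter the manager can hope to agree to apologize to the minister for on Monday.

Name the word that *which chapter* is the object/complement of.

for

In situ: The manager can hope to agree to apologize to the minister for which chapter on Monday.
'which chapter' is the object of the preposition 'for'. Fronting leaves a gap immediately after 'for':
The memo did not say which chapter the manager can hope to agree to apologize to the minister for ___ on Monday.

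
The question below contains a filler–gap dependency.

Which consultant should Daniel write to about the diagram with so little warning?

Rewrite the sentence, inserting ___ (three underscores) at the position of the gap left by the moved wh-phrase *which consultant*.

Underlying clause: Daniel should write to which consultant about the diagram with so little warning.
'which consultant' is the object of the preposition 'to'. The gap is right after 'to'.

Which consultant should Daniel write to ___ about the diagram with so little warning?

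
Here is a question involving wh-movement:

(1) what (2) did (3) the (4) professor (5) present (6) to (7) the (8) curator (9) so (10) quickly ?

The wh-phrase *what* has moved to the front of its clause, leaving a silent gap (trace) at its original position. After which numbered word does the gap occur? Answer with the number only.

Before movement: The professor did present what to the curator so quickly.
'what' functions as the direct object of 'present'. Wh-movement fronts it, leaving a gap right after 'present':
What did the professor present ___ to the curator so quickly?
'present' is word 5.

5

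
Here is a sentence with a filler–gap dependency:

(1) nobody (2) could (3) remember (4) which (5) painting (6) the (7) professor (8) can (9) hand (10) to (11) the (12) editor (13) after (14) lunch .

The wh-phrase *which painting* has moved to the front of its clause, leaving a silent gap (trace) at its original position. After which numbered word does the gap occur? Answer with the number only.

In situ: The professor can hand which painting to the editor after lunch.
The filler 'which painting' is interpreted as the direct object of 'hand'. Wh-movement fronts it, leaving a gap right after 'hand':
Nobody could remember which painting the professor can hand ___ to the editor after lunch.
'hand' is word 9.

9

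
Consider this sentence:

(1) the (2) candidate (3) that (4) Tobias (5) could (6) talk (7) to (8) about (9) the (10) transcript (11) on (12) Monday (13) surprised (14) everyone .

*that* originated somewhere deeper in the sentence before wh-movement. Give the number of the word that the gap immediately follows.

7

The filler 'that' is interpreted as the object of the preposition 'to'. It moves to the left edge, and the trace sits right after 'to':
The candidate that Tobias could talk to ___ about the transcript on Monday surprised everyone.
'to' is word 7.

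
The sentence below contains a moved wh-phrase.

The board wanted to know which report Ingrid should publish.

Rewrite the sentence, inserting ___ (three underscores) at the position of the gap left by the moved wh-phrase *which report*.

Before movement: Ingrid should publish which report.
'which report' is the direct object of 'publish'. The gap is right after 'publish'.

The board wanted to know which report Ingrid should publish ___.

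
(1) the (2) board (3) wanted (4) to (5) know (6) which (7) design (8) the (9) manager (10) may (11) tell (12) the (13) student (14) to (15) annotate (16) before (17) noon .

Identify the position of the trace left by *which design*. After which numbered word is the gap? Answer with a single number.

Underlying clause: The manager may tell the student to annotate which design before noon.
'which design' functions as the direct object of 'annotate'. Wh-movement fronts it, leaving a gap right after 'annotate':
The board wanted to know which design the manager may tell the student to annotate ___ before noon.
'annotate' is word 15.

15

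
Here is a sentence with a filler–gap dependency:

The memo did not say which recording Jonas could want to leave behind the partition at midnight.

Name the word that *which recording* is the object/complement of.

leave

In situ: Jonas could want to leave which recording behind the partition at midnight.
'which recording' functions as the direct object of 'leave'. It moves to the left edge, and the trace sits right after 'leave':
The memo did not say which recording Jonas could want to leave ___ behind the partition at midnight.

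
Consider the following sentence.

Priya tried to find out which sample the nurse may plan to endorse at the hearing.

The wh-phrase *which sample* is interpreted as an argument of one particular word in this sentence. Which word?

In situ: The nurse may plan to endorse which sample at the hearing.
The filler 'which sample' is interpreted as the direct object of 'endorse'. It moves to the left edge, and the trace sits right after 'endorse':
Priya tried to find out which sample the nurse may plan to endorse ___ at the hearing.

endorse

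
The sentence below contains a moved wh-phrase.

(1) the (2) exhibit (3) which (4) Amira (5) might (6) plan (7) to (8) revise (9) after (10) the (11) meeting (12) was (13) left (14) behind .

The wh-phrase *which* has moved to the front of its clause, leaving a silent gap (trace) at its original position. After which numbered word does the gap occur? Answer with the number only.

'which' is the direct object of 'revise'. It moves to the left edge, and the trace sits right after 'revise':
The exhibit which Amira might plan to revise ___ after the meeting was left behind.
'revise' is word 8.

8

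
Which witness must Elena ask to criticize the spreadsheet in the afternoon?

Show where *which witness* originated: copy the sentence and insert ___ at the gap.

Which witness must Elena ask ___ to criticize the spreadsheet in the afternoon?

In situ: Elena must ask which witness to criticize the spreadsheet in the afternoon.
'which witness' functions as the direct object of 'ask'. The gap is right after 'ask'.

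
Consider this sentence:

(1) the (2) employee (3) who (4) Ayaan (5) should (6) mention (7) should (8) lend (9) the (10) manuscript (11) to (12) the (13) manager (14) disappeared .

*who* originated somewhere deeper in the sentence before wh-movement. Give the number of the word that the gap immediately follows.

'who' is the subject of the clause embedded under 'mention'. It moves to the left edge, and the trace sits right after 'mention':
The employee who Ayaan should mention ___ should lend the manuscript to the manager disappeared.
'mention' is word 6.

6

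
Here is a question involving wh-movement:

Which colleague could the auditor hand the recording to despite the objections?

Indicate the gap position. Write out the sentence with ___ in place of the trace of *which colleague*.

Before movement: The auditor could hand the recording to which colleague despite the objections.
'which colleague' functions as the object of the preposition 'to' (recipient of 'hand'). The gap is right after 'to'.

Which colleague could the auditor hand the recording to ___ despite the objections?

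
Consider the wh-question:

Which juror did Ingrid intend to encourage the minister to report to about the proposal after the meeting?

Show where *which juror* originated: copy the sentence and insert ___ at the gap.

In situ: Ingrid did intend to encourage the minister to report to which juror about the proposal after the meeting.
'which juror' functions as the object of the preposition 'to'. The gap is right after 'to'.

Which juror did Ingrid intend to encourage the minister to report to ___ about the proposal after the meeting?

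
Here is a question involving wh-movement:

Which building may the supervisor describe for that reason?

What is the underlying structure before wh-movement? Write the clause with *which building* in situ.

The supervisor may describe which building for that reason.

The filler 'which building' is interpreted as the direct object of 'describe'. Fronting leaves a gap immediately after 'describe':
Which building may the supervisor describe ___ for that reason?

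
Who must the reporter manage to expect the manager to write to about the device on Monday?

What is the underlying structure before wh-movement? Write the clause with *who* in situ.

The reporter must manage to expect the manager to write to who about the device on Monday.

'who' is the object of the preposition 'to'. It moves to the left edge, and the trace sits right after 'to':
Who must the reporter manage to expect the manager to write to ___ about the device on Monday?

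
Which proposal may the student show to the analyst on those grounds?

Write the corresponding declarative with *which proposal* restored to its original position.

'which proposal' is the direct object of 'show'. It moves to the left edge, and the trace sits right after 'show':
Which proposal may the student show ___ to the analyst on those grounds?

The student may show which proposal to the analyst on those grounds.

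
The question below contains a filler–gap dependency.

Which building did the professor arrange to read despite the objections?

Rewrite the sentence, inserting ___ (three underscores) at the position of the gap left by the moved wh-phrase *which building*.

Underlying clause: The professor did arrange to read which building despite the objections.
The filler 'which building' is interpreted as the direct object of 'read'. The gap is right after 'read'.

Which building did the professor arrange to read ___ despite the objections?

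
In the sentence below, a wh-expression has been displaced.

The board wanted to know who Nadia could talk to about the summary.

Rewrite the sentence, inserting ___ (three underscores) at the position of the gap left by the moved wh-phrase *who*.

The board wanted to know who Nadia could talk to ___ about the summary.

In situ: Nadia could talk to who about the summary.
The filler 'who' is interpreted as the object of the preposition 'to'. The gap is right after 'to'.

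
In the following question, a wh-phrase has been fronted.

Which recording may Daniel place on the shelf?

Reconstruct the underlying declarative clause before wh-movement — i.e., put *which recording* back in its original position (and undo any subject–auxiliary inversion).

Daniel may place which recording on the shelf.

The filler 'which recording' is interpreted as the direct object of 'place'. Fronting leaves a gap immediately after 'place':
Which recording may Daniel place ___ on the shelf?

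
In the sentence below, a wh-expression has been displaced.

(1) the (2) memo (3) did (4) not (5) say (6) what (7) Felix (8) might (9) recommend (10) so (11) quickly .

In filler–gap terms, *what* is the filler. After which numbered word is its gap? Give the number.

Before movement: Felix might recommend what so quickly.
The filler 'what' is interpreted as the direct object of 'recommend'. Wh-movement fronts it, leaving a gap right after 'recommend':
The memo did not say what Felix might recommend ___ so quickly.
'recommend' is word 9.

9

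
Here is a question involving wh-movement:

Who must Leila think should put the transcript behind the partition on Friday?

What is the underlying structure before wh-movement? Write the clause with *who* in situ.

Leila must think who should put the transcript behind the partition on Friday.

'who' is the subject of the clause embedded under 'think'. Fronting leaves a gap immediately after 'think':
Who must Leila think ___ should put the transcript behind the partition on Friday?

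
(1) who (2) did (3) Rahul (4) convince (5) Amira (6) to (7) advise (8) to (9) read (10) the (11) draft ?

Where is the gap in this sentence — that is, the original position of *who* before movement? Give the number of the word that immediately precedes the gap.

7

Before movement: Rahul did convince Amira to advise who to read the draft.
'who' is the direct object of 'advise'. Wh-movement fronts it, leaving a gap right after 'advise':
Who did Rahul convince Amira to advise ___ to read the draft?
'advise' is word 7.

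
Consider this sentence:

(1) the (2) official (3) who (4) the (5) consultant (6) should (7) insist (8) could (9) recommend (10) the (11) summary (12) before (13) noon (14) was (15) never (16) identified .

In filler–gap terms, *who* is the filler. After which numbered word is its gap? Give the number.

7

'who' functions as the subject of the clause embedded under 'insist'. Fronting leaves a gap immediately after 'insist':
The official who the consultant should insist ___ could recommend the summary before noon was never identified.
'insist' is word 7.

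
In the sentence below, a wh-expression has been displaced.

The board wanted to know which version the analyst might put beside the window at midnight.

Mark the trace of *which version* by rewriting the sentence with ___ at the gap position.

The board wanted to know which version the analyst might put ___ beside the window at midnight.

Pre-movement form: The analyst might put which version beside the window at midnight.
The filler 'which version' is interpreted as the direct object of 'put'. The gap is right after 'put'.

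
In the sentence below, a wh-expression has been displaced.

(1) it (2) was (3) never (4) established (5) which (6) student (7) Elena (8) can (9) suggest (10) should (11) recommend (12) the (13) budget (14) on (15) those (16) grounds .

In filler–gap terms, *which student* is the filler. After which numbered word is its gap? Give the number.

Pre-movement form: Elena can suggest which student should recommend the budget on those grounds.
'which student' functions as the subject of the clause embedded under 'suggest'. It moves to the left edge, and the trace sits right after 'suggest':
It was never established which student Elena can suggest ___ should recommend the budget on those grounds.
'suggest' is word 9.

9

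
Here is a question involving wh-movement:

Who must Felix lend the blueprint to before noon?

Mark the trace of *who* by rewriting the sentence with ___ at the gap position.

Who must Felix lend the blueprint to ___ before noon?

Underlying clause: Felix must lend the blueprint to who before noon.
'who' is the object of the preposition 'to' (recipient of 'lend'). The gap is right after 'to'.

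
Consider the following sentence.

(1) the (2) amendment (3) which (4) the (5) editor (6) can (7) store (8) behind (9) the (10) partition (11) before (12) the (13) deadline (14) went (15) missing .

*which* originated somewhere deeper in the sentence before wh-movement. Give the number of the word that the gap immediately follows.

7

The filler 'which' is interpreted as the direct object of 'store'. It moves to the left edge, and the trace sits right after 'store':
The amendment which the editor can store ___ behind the partition before the deadline went missing.
'store' is word 7.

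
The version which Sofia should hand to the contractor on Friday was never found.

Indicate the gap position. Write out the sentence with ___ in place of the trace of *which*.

The version which Sofia should hand ___ to the contractor on Friday was never found.

'which' functions as the direct object of 'hand'. The gap is right after 'hand'.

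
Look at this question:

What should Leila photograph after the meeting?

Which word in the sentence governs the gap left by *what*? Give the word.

photograph

Underlying clause: Leila should photograph what after the meeting.
The filler 'what' is interpreted as the direct object of 'photograph'. Fronting leaves a gap immediately after 'photograph':
What should Leila photograph ___ after the meeting?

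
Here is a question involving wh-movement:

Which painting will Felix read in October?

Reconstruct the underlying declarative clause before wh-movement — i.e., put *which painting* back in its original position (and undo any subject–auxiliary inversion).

Felix will read which painting in October.

'which painting' functions as the direct object of 'read'. Fronting leaves a gap immediately after 'read':
Which painting will Felix read ___ in October?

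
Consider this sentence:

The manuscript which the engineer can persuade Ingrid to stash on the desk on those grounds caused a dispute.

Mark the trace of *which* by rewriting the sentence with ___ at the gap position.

The manuscript which the engineer can persuade Ingrid to stash ___ on the desk on those grounds caused a dispute.

The filler 'which' is interpreted as the direct object of 'stash'. The gap is right after 'stash'.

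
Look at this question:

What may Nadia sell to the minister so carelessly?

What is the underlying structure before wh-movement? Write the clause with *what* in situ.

The filler 'what' is interpreted as the direct object of 'sell'. It moves to the left edge, and the trace sits right after 'sell':
What may Nadia sell ___ to the minister so carelessly?

Nadia may sell what to the minister so carelessly.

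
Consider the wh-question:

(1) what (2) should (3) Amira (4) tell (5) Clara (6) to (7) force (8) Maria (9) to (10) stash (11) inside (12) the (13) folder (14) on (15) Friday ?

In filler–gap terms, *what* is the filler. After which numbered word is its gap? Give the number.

Pre-movement form: Amira should tell Clara to force Maria to stash what inside the folder on Friday.
The filler 'what' is interpreted as the direct object of 'stash'. Wh-movement fronts it, leaving a gap right after 'stash':
What should Amira tell Clara to force Maria to stash ___ inside the folder on Friday?
'stash' is word 10.

10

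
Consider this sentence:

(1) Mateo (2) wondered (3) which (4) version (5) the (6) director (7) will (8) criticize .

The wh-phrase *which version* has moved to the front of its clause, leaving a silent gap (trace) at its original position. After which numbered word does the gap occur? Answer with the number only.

In situ: The director will criticize which version.
The filler 'which version' is interpreted as the direct object of 'criticize'. It moves to the left edge, and the trace sits right after 'criticize':
Mateo wondered which version the director will criticize ___.
'criticize' is word 8.

8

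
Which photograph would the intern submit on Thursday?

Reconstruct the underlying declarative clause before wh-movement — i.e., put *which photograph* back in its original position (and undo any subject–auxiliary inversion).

'which photograph' functions as the direct object of 'submit'. Wh-movement fronts it, leaving a gap right after 'submit':
Which photograph would the intern submit ___ on Thursday?

The intern would submit which photograph on Thursday.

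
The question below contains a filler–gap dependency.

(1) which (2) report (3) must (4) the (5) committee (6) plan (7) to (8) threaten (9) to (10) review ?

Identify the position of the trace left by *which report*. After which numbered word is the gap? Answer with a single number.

Before movement: The committee must plan to threaten to review which report.
'which report' is the direct object of 'review'. It moves to the left edge, and the trace sits right after 'review':
Which report must the committee plan to threaten to review ___?
'review' is word 10.

10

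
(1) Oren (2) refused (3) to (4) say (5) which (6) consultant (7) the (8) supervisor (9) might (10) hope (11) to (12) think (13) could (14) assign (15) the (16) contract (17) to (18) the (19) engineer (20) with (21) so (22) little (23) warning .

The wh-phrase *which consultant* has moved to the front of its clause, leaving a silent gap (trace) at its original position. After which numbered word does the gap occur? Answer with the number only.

Before movement: The supervisor might hope to think which consultant could assign the contract to the engineer with so little warning.
The filler 'which consultant' is interpreted as the subject of the clause embedded under 'think'. Fronting leaves a gap immediately after 'think':
Oren refused to say which consultant the supervisor might hope to think ___ could assign the contract to the engineer with so little warning.
'think' is word 12.

12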